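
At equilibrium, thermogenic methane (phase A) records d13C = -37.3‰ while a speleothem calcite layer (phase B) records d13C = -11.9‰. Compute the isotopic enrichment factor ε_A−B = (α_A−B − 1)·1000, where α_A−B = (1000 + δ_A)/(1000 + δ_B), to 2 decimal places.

α_A−B = (1000 + -37.3) / (1000 + -11.9) = 962.7 / 988.1 = 0.974294
ε_A−B = (0.974294 − 1) × 1000 = -25.706‰
(The approximation ε ≈ δ_A − δ_B would give -25.4‰.)

-25.71‰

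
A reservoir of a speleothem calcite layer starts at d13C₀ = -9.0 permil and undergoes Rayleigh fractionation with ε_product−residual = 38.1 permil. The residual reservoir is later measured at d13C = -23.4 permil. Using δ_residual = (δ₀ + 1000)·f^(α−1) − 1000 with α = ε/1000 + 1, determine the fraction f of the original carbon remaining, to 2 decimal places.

α − 1 = ε/1000 = 0.0381
(δ_res + 1000)/(δ₀ + 1000) = (-23.4 + 1000)/(-9.0 + 1000) = 976.6/991.0 = 0.985469
f = 0.985469^(1/0.0381) = exp(ln(0.985469)/0.0381) = exp(-0.01464/0.0381)
f = exp(-0.3842) = 0.6810

0.68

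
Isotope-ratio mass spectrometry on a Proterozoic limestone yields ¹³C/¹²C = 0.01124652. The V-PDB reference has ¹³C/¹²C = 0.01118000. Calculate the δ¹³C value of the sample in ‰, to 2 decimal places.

5.95‰

δ¹³C = (R_sample / R_standard − 1) × 1000
R_sample / R_standard = 0.01124652 / 0.01118000 = 1.005950
δ¹³C = (1.005950 − 1) × 1000 = 5.950‰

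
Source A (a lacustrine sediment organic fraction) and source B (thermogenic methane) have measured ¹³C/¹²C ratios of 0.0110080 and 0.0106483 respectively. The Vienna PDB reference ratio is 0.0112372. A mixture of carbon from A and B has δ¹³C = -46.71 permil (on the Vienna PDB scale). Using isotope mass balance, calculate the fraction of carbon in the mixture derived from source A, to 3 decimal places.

δ_A = (0.0110080/0.0112372 − 1)×1000 = (0.979603 − 1)×1000 = -20.397 permil
δ_B = (0.0106483/0.0112372 − 1)×1000 = (0.947594 − 1)×1000 = -52.406 permil
f_A = (δ_mix − δ_B)/(δ_A − δ_B) = (-46.71 − (-52.406))/(-20.397 − (-52.406))
f_A = 5.696 / 32.010 = 0.1780

0.178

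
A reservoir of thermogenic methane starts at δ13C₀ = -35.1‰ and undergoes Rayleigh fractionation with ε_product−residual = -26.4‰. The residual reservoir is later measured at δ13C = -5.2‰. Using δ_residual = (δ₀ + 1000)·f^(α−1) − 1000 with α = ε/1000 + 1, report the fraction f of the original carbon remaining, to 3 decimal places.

0.315

α − 1 = ε/1000 = -0.0264
(δ_res + 1000)/(δ₀ + 1000) = (-5.2 + 1000)/(-35.1 + 1000) = 994.8/964.9 = 1.030988
f = 1.030988^(1/-0.0264) = exp(ln(1.030988)/-0.0264) = exp(0.03052/-0.0264)
f = exp(-1.1560) = 0.3148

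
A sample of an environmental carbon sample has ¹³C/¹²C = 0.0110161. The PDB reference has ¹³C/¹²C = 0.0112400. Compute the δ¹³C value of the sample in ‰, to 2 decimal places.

-19.92‰

δ¹³C = (R_sample / R_standard − 1) × 1000
R_sample / R_standard = 0.0110161 / 0.0112400 = 0.980080
δ¹³C = (0.980080 − 1) × 1000 = -19.920‰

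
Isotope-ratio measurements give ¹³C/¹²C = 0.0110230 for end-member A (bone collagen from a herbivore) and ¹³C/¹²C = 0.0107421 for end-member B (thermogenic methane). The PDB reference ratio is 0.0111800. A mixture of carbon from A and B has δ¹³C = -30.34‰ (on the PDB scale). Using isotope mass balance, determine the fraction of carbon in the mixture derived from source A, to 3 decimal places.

0.351

δ_A = (0.0110230/0.0111800 − 1)×1000 = (0.985957 − 1)×1000 = -14.043‰
δ_B = (0.0107421/0.0111800 − 1)×1000 = (0.960832 − 1)×1000 = -39.168‰
f_A = (δ_mix − δ_B)/(δ_A − δ_B) = (-30.34 − (-39.168))/(-14.043 − (-39.168))
f_A = 8.828 / 25.125 = 0.3514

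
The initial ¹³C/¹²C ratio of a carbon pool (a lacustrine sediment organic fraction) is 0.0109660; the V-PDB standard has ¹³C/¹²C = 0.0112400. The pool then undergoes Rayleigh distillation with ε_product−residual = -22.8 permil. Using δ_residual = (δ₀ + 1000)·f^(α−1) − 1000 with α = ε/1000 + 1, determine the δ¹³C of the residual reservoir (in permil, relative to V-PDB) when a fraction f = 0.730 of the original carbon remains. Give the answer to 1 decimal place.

δ₀ = (0.0109660/0.0112400 − 1)×1000 = (0.975623 − 1)×1000 = -24.377 permil
α − 1 = ε/1000 = -0.0228
f^(α−1) = 0.730^(-0.0228) = 1.007201
δ_res = (-24.377 + 1000) × 1.007201 − 1000 = 982.648 − 1000 = -17.35 permil

-17.4 permil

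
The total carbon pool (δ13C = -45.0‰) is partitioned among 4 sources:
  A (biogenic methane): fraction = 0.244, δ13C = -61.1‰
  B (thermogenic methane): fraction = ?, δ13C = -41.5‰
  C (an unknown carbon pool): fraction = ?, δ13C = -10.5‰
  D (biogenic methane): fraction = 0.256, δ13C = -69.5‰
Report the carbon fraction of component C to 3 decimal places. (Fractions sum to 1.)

Let f_C and f_B be the unknown fractions; fractions sum to 1 so f_C + f_B = 0.500.
Mass balance: Σ fᵢ·δᵢ = δ_bulk ⇒ f_C·(-10.5) + f_B·(-41.5) = -45.0 − (-32.700) = -12.300
Substitute f_B = 0.500 − f_C:
f_C·(-10.5 − -41.5) = -12.300 − 0.500×(-41.5) = 8.450
f_C = 8.450 / 31.0 = 0.2726

0.273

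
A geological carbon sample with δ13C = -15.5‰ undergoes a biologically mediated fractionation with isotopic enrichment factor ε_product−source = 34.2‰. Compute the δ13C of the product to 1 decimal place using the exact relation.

To first order, δ_product ≈ δ_source + ε = 18.7‰.
Exactly, δ_product = (δ_source + 1000)·(ε/1000 + 1) − 1000.
δ_product = (-15.5 + 1000) × (34.2/1000 + 1) − 1000
δ_product = 18.17‰

18.2‰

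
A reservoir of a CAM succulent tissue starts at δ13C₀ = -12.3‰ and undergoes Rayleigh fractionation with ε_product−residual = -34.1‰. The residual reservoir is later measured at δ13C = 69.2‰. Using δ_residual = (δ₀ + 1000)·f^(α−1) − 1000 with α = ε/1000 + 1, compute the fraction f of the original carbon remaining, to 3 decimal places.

α − 1 = ε/1000 = -0.0341
(δ_res + 1000)/(δ₀ + 1000) = (69.2 + 1000)/(-12.3 + 1000) = 1069.2/987.7 = 1.082515
f = 1.082515^(1/-0.0341) = exp(ln(1.082515)/-0.0341) = exp(0.07929/-0.0341)
f = exp(-2.3251) = 0.0978

0.098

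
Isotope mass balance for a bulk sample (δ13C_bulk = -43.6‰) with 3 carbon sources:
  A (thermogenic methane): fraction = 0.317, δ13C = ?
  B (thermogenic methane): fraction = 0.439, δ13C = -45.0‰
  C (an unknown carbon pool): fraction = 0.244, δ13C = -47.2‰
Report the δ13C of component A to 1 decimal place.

Isotope mass balance: δ_bulk = Σ fᵢ·δᵢ.
-43.6 = 0.317×δ_A + 0.439×(-45.0) + 0.244×(-47.2)
0.317·δ_A = -43.6 − (-31.272) = -12.328
δ_A = -12.328 / 0.317 = -38.89‰

-38.9‰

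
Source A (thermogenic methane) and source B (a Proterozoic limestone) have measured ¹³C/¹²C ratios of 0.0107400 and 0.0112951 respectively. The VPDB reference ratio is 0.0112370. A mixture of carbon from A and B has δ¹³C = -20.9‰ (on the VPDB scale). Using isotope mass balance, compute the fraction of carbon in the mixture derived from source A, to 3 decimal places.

δ_A = (0.0107400/0.0112370 − 1)×1000 = (0.955771 − 1)×1000 = -44.229‰
δ_B = (0.0112951/0.0112370 − 1)×1000 = (1.005170 − 1)×1000 = 5.170‰
f_A = (δ_mix − δ_B)/(δ_A − δ_B) = (-20.9 − (5.170))/(-44.229 − (5.170))
f_A = -26.070 / -49.399 = 0.5277

0.528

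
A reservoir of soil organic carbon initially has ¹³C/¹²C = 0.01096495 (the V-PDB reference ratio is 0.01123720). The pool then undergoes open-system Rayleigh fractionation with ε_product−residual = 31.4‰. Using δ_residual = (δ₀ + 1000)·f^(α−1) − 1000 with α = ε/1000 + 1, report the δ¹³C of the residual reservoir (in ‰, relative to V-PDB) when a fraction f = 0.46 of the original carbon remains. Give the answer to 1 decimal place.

-47.7‰

δ₀ = (0.01096495/0.01123720 − 1)×1000 = (0.975772 − 1)×1000 = -24.228‰
α − 1 = ε/1000 = 0.0314
f^(α−1) = 0.46^(0.0314) = 0.975912
δ_res = (-24.228 + 1000) × 0.975912 − 1000 = 952.268 − 1000 = -47.73‰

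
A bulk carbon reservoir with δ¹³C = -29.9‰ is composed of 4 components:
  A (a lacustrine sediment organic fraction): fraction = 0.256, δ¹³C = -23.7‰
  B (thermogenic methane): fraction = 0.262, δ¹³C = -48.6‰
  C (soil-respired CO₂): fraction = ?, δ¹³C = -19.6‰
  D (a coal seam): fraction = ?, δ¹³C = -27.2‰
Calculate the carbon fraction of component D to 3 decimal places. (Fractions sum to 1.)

0.217

Let f_D and f_C be the unknown fractions; fractions sum to 1 so f_D + f_C = 0.482.
Mass balance: Σ fᵢ·δᵢ = δ_bulk ⇒ f_D·(-27.2) + f_C·(-19.6) = -29.9 − (-18.800) = -11.100
Substitute f_C = 0.482 − f_D:
f_D·(-27.2 − -19.6) = -11.100 − 0.482×(-19.6) = -1.652
f_D = -1.652 / -7.6 = 0.2174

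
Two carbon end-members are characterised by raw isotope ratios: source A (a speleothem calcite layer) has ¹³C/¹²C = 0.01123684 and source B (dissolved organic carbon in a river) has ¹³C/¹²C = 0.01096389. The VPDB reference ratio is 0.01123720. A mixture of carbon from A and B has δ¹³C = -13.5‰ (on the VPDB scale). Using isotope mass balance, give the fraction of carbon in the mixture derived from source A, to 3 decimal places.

δ_A = (0.01123684/0.01123720 − 1)×1000 = (0.999968 − 1)×1000 = -0.032‰
δ_B = (0.01096389/0.01123720 − 1)×1000 = (0.975678 − 1)×1000 = -24.322‰
f_A = (δ_mix − δ_B)/(δ_A − δ_B) = (-13.5 − (-24.322))/(-0.032 − (-24.322))
f_A = 10.822 / 24.290 = 0.4455

0.446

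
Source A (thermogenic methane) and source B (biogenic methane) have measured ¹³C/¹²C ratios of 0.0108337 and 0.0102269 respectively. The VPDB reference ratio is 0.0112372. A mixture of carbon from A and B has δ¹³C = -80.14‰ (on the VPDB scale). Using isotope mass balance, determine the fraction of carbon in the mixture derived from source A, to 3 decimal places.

0.181

δ_A = (0.0108337/0.0112372 − 1)×1000 = (0.964092 − 1)×1000 = -35.908‰
δ_B = (0.0102269/0.0112372 − 1)×1000 = (0.910093 − 1)×1000 = -89.907‰
f_A = (δ_mix − δ_B)/(δ_A − δ_B) = (-80.14 − (-89.907))/(-35.908 − (-89.907))
f_A = 9.767 / 53.999 = 0.1809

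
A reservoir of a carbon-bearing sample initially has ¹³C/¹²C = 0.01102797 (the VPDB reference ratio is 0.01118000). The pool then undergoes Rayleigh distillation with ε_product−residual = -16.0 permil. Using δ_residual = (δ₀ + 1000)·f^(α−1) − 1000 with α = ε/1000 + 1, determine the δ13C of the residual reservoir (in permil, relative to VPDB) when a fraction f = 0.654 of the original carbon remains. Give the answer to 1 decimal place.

δ₀ = (0.01102797/0.01118000 − 1)×1000 = (0.986402 − 1)×1000 = -13.598 permil
α − 1 = ε/1000 = -0.0160
f^(α−1) = 0.654^(-0.0160) = 1.006818
δ_res = (-13.598 + 1000) × 1.006818 − 1000 = 993.126 − 1000 = -6.87 permil

-6.9 permil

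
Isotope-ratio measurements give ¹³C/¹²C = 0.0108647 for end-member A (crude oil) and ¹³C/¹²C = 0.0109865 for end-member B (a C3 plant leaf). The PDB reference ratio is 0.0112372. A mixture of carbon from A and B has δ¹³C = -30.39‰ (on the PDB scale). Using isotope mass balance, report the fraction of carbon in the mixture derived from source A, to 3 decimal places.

δ_A = (0.0108647/0.0112372 − 1)×1000 = (0.966851 − 1)×1000 = -33.149‰
δ_B = (0.0109865/0.0112372 − 1)×1000 = (0.977690 − 1)×1000 = -22.310‰
f_A = (δ_mix − δ_B)/(δ_A − δ_B) = (-30.39 − (-22.310))/(-33.149 − (-22.310))
f_A = -8.080 / -10.839 = 0.7455

0.745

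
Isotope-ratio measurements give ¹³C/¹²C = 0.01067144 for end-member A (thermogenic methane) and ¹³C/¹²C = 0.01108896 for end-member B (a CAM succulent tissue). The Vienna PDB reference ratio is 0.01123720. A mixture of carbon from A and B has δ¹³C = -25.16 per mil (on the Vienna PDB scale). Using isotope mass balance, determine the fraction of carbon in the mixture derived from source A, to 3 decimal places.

0.322

δ_A = (0.01067144/0.01123720 − 1)×1000 = (0.949653 − 1)×1000 = -50.347 per mil
δ_B = (0.01108896/0.01123720 − 1)×1000 = (0.986808 − 1)×1000 = -13.192 per mil
f_A = (δ_mix − δ_B)/(δ_A − δ_B) = (-25.16 − (-13.192))/(-50.347 − (-13.192))
f_A = -11.968 / -37.155 = 0.3221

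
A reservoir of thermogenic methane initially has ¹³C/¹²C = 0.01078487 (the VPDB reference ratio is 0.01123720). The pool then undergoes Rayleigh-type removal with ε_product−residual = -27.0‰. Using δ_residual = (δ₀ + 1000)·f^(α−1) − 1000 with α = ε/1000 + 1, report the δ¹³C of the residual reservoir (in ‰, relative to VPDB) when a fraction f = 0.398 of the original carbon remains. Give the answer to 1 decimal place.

δ₀ = (0.01078487/0.01123720 − 1)×1000 = (0.959747 − 1)×1000 = -40.253‰
α − 1 = ε/1000 = -0.0270
f^(α−1) = 0.398^(-0.0270) = 1.025187
δ_res = (-40.253 + 1000) × 1.025187 − 1000 = 983.920 − 1000 = -16.08‰

-16.1‰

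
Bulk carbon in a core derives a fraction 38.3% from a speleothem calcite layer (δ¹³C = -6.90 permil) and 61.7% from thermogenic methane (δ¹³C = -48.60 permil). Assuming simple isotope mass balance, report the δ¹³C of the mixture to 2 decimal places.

-32.63 permil

δ_mix = f_A·δ_A + f_B·δ_B
δ_mix = 0.383 × (-6.90) + 0.617 × (-48.60)
δ_mix = -2.643 + -29.986 = -32.629 permil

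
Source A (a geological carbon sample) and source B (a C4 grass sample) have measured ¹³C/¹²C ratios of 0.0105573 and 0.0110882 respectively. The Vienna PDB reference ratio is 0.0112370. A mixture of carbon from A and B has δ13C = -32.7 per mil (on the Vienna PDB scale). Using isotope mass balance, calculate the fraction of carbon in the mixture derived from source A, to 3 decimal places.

0.412

δ_A = (0.0105573/0.0112370 − 1)×1000 = (0.939512 − 1)×1000 = -60.488 per mil
δ_B = (0.0110882/0.0112370 − 1)×1000 = (0.986758 − 1)×1000 = -13.242 per mil
f_A = (δ_mix − δ_B)/(δ_A − δ_B) = (-32.7 − (-13.242))/(-60.488 − (-13.242))
f_A = -19.458 / -47.246 = 0.4118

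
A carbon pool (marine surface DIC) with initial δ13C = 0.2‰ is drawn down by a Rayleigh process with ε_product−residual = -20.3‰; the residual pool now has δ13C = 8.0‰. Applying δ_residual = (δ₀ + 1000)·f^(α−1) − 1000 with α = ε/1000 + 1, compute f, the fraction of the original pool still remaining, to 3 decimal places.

α − 1 = ε/1000 = -0.0203
(δ_res + 1000)/(δ₀ + 1000) = (8.0 + 1000)/(0.2 + 1000) = 1008.0/1000.2 = 1.007798
f = 1.007798^(1/-0.0203) = exp(ln(1.007798)/-0.0203) = exp(0.00777/-0.0203)
f = exp(-0.3827) = 0.6820

0.682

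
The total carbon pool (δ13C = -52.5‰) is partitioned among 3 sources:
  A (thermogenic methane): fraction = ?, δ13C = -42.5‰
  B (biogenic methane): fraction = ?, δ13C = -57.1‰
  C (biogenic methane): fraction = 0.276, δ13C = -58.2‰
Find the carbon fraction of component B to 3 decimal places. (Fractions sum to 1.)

0.388

Let f_B and f_A be the unknown fractions; fractions sum to 1 so f_B + f_A = 0.724.
Mass balance: Σ fᵢ·δᵢ = δ_bulk ⇒ f_B·(-57.1) + f_A·(-42.5) = -52.5 − (-16.063) = -36.437
Substitute f_A = 0.724 − f_B:
f_B·(-57.1 − -42.5) = -36.437 − 0.724×(-42.5) = -5.667
f_B = -5.667 / -14.6 = 0.3881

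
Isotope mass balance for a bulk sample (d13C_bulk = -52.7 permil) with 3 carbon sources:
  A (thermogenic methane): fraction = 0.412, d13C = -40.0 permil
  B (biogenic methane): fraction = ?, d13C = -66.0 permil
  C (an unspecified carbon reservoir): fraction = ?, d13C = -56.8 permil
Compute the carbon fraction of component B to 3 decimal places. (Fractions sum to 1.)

0.307

Let f_B and f_C be the unknown fractions; fractions sum to 1 so f_B + f_C = 0.588.
Mass balance: Σ fᵢ·δᵢ = δ_bulk ⇒ f_B·(-66.0) + f_C·(-56.8) = -52.7 − (-16.480) = -36.220
Substitute f_C = 0.588 − f_B:
f_B·(-66.0 − -56.8) = -36.220 − 0.588×(-56.8) = -2.822
f_B = -2.822 / -9.2 = 0.3067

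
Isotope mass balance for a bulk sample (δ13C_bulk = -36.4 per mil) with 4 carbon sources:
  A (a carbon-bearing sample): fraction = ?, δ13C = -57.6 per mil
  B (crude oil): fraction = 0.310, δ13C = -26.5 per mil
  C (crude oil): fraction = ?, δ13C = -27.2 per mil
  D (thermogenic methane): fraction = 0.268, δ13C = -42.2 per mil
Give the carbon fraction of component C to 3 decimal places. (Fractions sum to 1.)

Let f_C and f_A be the unknown fractions; fractions sum to 1 so f_C + f_A = 0.422.
Mass balance: Σ fᵢ·δᵢ = δ_bulk ⇒ f_C·(-27.2) + f_A·(-57.6) = -36.4 − (-19.525) = -16.875
Substitute f_A = 0.422 − f_C:
f_C·(-27.2 − -57.6) = -16.875 − 0.422×(-57.6) = 7.432
f_C = 7.432 / 30.4 = 0.2445

0.244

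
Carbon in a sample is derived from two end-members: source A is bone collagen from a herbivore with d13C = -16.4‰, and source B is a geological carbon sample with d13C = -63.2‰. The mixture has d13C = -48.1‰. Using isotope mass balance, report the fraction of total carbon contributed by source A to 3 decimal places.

0.323

δ_mix = f_A·δ_A + (1 − f_A)·δ_B  ⇒  f_A = (δ_mix − δ_B)/(δ_A − δ_B)
f_A = (-48.1 − (-63.2)) / (-16.4 − (-63.2))
f_A = 15.1 / 46.8 = 0.3226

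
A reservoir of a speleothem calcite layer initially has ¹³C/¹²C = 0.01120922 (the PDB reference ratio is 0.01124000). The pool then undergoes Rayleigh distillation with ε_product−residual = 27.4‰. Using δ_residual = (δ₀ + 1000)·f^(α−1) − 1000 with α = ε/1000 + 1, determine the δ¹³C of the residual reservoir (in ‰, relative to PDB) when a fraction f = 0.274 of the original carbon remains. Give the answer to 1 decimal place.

δ₀ = (0.01120922/0.01124000 − 1)×1000 = (0.997262 − 1)×1000 = -2.738‰
α − 1 = ε/1000 = 0.0274
f^(α−1) = 0.274^(0.0274) = 0.965149
δ_res = (-2.738 + 1000) × 0.965149 − 1000 = 962.506 − 1000 = -37.49‰

-37.5‰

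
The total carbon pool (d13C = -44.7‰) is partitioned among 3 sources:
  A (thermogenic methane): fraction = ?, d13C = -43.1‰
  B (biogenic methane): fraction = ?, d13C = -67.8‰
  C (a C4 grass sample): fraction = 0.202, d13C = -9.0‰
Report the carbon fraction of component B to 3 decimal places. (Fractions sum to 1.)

Let f_B and f_A be the unknown fractions; fractions sum to 1 so f_B + f_A = 0.798.
Mass balance: Σ fᵢ·δᵢ = δ_bulk ⇒ f_B·(-67.8) + f_A·(-43.1) = -44.7 − (-1.818) = -42.882
Substitute f_A = 0.798 − f_B:
f_B·(-67.8 − -43.1) = -42.882 − 0.798×(-43.1) = -8.488
f_B = -8.488 / -24.7 = 0.3437

0.344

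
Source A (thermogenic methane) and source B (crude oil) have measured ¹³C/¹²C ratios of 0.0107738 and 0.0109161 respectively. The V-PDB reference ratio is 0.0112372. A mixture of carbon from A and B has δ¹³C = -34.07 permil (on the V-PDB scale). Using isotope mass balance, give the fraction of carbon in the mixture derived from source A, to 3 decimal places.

δ_A = (0.0107738/0.0112372 − 1)×1000 = (0.958762 − 1)×1000 = -41.238 permil
δ_B = (0.0109161/0.0112372 − 1)×1000 = (0.971425 − 1)×1000 = -28.575 permil
f_A = (δ_mix − δ_B)/(δ_A − δ_B) = (-34.07 − (-28.575))/(-41.238 − (-28.575))
f_A = -5.495 / -12.663 = 0.4340

0.434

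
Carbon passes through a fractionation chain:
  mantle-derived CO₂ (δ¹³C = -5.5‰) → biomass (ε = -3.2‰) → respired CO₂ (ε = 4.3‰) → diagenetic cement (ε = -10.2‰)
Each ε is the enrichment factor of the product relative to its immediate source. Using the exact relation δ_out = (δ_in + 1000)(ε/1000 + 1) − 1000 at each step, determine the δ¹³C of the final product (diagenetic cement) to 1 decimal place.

step 1: δ = (-5.50 + 1000)·(-3.2/1000 + 1) − 1000 = -8.68‰
step 2: δ = (-8.68 + 1000)·(4.3/1000 + 1) − 1000 = -4.42‰
step 3: δ = (-4.42 + 1000)·(-10.2/1000 + 1) − 1000 = -14.57‰

-14.6‰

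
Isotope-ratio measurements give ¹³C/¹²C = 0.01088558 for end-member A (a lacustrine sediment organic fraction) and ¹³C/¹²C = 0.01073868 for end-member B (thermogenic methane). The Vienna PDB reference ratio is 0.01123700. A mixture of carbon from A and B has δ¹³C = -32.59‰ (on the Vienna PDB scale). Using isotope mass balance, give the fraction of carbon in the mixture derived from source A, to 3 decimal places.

0.899

δ_A = (0.01088558/0.01123700 − 1)×1000 = (0.968727 − 1)×1000 = -31.273‰
δ_B = (0.01073868/0.01123700 − 1)×1000 = (0.955654 − 1)×1000 = -44.346‰
f_A = (δ_mix − δ_B)/(δ_A − δ_B) = (-32.59 − (-44.346))/(-31.273 − (-44.346))
f_A = 11.756 / 13.073 = 0.8993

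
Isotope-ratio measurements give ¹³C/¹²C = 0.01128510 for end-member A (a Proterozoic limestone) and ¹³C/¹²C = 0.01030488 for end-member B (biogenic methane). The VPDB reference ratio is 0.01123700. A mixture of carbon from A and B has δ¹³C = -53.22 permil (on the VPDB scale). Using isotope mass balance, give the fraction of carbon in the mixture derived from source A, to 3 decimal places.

δ_A = (0.01128510/0.01123700 − 1)×1000 = (1.004281 − 1)×1000 = 4.281 permil
δ_B = (0.01030488/0.01123700 − 1)×1000 = (0.917049 − 1)×1000 = -82.951 permil
f_A = (δ_mix − δ_B)/(δ_A − δ_B) = (-53.22 − (-82.951))/(4.281 − (-82.951))
f_A = 29.731 / 87.231 = 0.3408

0.341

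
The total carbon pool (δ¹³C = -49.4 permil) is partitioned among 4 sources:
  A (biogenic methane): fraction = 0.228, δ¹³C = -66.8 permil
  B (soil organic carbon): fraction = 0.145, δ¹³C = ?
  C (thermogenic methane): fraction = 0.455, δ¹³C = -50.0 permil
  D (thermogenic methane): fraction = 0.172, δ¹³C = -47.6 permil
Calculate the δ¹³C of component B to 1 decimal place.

Isotope mass balance: δ_bulk = Σ fᵢ·δᵢ.
-49.4 = 0.228×(-66.8) + 0.145×δ_B + 0.455×(-50.0) + 0.172×(-47.6)
0.145·δ_B = -49.4 − (-46.168) = -3.232
δ_B = -3.232 / 0.145 = -22.29 permil

-22.3 permil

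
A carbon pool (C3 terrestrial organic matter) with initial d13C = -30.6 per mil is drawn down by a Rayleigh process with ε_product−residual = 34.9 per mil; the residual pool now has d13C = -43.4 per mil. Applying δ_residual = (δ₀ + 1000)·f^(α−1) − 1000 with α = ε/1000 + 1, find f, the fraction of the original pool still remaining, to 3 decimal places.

0.683

α − 1 = ε/1000 = 0.0349
(δ_res + 1000)/(δ₀ + 1000) = (-43.4 + 1000)/(-30.6 + 1000) = 956.6/969.4 = 0.986796
f = 0.986796^(1/0.0349) = exp(ln(0.986796)/0.0349) = exp(-0.01329/0.0349)
f = exp(-0.3809) = 0.6833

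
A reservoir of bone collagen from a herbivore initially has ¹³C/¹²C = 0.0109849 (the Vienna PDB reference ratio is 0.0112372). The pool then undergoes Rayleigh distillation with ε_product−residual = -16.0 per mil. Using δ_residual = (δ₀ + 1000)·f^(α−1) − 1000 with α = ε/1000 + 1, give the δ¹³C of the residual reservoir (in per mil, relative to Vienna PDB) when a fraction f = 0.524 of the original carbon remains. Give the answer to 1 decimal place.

-12.3 per mil

δ₀ = (0.0109849/0.0112372 − 1)×1000 = (0.977548 − 1)×1000 = -22.452 per mil
α − 1 = ε/1000 = -0.0160
f^(α−1) = 0.524^(-0.0160) = 1.010394
δ_res = (-22.452 + 1000) × 1.010394 − 1000 = 987.708 − 1000 = -12.29 per mil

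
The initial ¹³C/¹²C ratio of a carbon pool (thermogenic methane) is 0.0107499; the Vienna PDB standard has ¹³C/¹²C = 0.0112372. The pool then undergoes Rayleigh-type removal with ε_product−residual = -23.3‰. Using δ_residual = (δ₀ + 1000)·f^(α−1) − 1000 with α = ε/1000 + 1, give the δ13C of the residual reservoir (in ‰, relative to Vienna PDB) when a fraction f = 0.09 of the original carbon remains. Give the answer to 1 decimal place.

11.8‰

δ₀ = (0.0107499/0.0112372 − 1)×1000 = (0.956635 − 1)×1000 = -43.365‰
α − 1 = ε/1000 = -0.0233
f^(α−1) = 0.09^(-0.0233) = 1.057709
δ_res = (-43.365 + 1000) × 1.057709 − 1000 = 1011.841 − 1000 = 11.84‰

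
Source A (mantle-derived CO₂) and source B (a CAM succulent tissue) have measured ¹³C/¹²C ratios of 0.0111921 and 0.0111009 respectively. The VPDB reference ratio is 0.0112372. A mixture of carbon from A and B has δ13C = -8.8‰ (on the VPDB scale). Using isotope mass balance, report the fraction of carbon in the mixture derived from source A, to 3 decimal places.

0.410

δ_A = (0.0111921/0.0112372 − 1)×1000 = (0.995987 − 1)×1000 = -4.013‰
δ_B = (0.0111009/0.0112372 − 1)×1000 = (0.987871 − 1)×1000 = -12.129‰
f_A = (δ_mix − δ_B)/(δ_A − δ_B) = (-8.8 − (-12.129))/(-4.013 − (-12.129))
f_A = 3.329 / 8.116 = 0.4102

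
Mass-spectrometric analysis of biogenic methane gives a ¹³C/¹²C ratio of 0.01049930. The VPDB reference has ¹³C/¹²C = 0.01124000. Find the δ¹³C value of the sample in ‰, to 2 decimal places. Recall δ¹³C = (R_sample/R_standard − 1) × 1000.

δ¹³C = (R_sample / R_standard − 1) × 1000
R_sample / R_standard = 0.01049930 / 0.01124000 = 0.934101
δ¹³C = (0.934101 − 1) × 1000 = -65.899‰

-65.90‰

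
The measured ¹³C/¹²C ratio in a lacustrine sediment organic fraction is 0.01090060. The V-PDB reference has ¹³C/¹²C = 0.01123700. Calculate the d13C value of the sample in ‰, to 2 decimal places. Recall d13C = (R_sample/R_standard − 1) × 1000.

-29.94‰

d13C = (R_sample / R_standard − 1) × 1000
R_sample / R_standard = 0.01090060 / 0.01123700 = 0.970063
d13C = (0.970063 − 1) × 1000 = -29.937‰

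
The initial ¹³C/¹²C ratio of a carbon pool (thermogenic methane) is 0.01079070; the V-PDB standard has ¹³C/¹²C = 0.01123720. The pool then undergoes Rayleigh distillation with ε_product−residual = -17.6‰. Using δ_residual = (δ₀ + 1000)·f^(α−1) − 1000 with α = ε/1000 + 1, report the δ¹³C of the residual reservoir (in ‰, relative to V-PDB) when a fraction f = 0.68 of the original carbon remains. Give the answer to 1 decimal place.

-33.2‰

δ₀ = (0.01079070/0.01123720 − 1)×1000 = (0.960266 − 1)×1000 = -39.734‰
α − 1 = ε/1000 = -0.0176
f^(α−1) = 0.68^(-0.0176) = 1.006811
δ_res = (-39.734 + 1000) × 1.006811 − 1000 = 966.806 − 1000 = -33.19‰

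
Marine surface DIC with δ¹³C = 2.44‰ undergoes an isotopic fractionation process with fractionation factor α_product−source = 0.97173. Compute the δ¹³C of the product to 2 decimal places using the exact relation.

-25.90‰

δ_product = (δ_source + 1000)·α − 1000
δ_product = (2.44 + 1000) × 0.97173 − 1000
δ_product = 974.101 − 1000 = -25.899‰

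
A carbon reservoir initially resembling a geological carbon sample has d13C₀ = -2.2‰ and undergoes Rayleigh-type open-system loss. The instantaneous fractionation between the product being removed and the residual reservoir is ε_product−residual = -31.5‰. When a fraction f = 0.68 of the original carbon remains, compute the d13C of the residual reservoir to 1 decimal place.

10.0‰

Rayleigh residual: δ_res = (δ₀ + 1000)·f^(α−1) − 1000
α = ε/1000 + 1 = 0.96850, so α − 1 = -0.03150
f^(α−1) = 0.68^(-0.03150) = 1.012222
δ_res = (-2.2 + 1000) × 1.012222 − 1000 = 1009.996 − 1000 = 10.00‰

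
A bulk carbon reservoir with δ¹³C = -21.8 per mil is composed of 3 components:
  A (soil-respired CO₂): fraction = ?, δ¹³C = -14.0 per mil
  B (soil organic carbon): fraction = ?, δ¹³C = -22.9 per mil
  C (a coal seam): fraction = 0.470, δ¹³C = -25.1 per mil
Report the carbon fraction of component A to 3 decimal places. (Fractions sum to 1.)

0.240

Let f_A and f_B be the unknown fractions; fractions sum to 1 so f_A + f_B = 0.530.
Mass balance: Σ fᵢ·δᵢ = δ_bulk ⇒ f_A·(-14.0) + f_B·(-22.9) = -21.8 − (-11.797) = -10.003
Substitute f_B = 0.530 − f_A:
f_A·(-14.0 − -22.9) = -10.003 − 0.530×(-22.9) = 2.134
f_A = 2.134 / 8.9 = 0.2398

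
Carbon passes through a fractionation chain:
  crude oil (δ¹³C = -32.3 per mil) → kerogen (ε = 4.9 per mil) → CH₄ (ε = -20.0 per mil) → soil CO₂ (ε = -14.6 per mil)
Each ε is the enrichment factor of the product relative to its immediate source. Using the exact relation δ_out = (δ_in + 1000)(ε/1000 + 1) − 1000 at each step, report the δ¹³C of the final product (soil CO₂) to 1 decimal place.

-60.9 per mil

step 1: δ = (-32.30 + 1000)·(4.9/1000 + 1) − 1000 = -27.56 per mil
step 2: δ = (-27.56 + 1000)·(-20.0/1000 + 1) − 1000 = -47.01 per mil
step 3: δ = (-47.01 + 1000)·(-14.6/1000 + 1) − 1000 = -60.92 per mil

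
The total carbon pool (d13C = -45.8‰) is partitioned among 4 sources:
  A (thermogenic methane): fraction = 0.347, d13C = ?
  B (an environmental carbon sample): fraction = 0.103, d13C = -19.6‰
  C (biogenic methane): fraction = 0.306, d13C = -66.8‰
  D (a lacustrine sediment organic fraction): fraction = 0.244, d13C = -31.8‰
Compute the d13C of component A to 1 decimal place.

-44.9‰

Isotope mass balance: δ_bulk = Σ fᵢ·δᵢ.
-45.8 = 0.347×δ_A + 0.103×(-19.6) + 0.306×(-66.8) + 0.244×(-31.8)
0.347·δ_A = -45.8 − (-30.219) = -15.581
δ_A = -15.581 / 0.347 = -44.90‰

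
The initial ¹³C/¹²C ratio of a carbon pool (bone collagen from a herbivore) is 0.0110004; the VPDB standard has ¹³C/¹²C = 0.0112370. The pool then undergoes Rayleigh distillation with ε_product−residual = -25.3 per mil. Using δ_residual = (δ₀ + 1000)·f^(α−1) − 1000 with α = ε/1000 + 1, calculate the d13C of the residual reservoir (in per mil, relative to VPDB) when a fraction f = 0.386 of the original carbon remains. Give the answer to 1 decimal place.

2.8 per mil

δ₀ = (0.0110004/0.0112370 − 1)×1000 = (0.978945 − 1)×1000 = -21.055 per mil
α − 1 = ε/1000 = -0.0253
f^(α−1) = 0.386^(-0.0253) = 1.024376
δ_res = (-21.055 + 1000) × 1.024376 − 1000 = 1002.807 − 1000 = 2.81 per mil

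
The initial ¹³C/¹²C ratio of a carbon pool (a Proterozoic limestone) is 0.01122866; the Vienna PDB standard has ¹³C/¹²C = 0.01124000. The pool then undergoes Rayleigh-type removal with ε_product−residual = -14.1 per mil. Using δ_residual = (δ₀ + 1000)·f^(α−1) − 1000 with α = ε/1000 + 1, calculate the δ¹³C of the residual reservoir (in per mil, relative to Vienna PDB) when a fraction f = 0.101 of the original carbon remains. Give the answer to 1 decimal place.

31.8 per mil

δ₀ = (0.01122866/0.01124000 − 1)×1000 = (0.998991 − 1)×1000 = -1.009 per mil
α − 1 = ε/1000 = -0.0141
f^(α−1) = 0.101^(-0.0141) = 1.032854
δ_res = (-1.009 + 1000) × 1.032854 − 1000 = 1031.812 − 1000 = 31.81 per mil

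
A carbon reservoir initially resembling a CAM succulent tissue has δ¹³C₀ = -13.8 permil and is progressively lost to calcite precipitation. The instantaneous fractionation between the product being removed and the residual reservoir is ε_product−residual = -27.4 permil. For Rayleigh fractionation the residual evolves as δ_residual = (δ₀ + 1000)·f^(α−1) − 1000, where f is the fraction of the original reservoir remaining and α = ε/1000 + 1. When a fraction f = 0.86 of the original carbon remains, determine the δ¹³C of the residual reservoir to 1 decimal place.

Rayleigh residual: δ_res = (δ₀ + 1000)·f^(α−1) − 1000
α = ε/1000 + 1 = 0.97260, so α − 1 = -0.02740
f^(α−1) = 0.86^(-0.02740) = 1.004141
δ_res = (-13.8 + 1000) × 1.004141 − 1000 = 990.284 − 1000 = -9.72 permil

-9.7 permil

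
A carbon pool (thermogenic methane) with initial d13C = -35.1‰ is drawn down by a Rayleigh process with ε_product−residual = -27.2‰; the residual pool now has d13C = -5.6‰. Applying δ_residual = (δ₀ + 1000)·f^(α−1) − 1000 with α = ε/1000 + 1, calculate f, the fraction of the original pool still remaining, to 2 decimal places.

α − 1 = ε/1000 = -0.0272
(δ_res + 1000)/(δ₀ + 1000) = (-5.6 + 1000)/(-35.1 + 1000) = 994.4/964.9 = 1.030573
f = 1.030573^(1/-0.0272) = exp(ln(1.030573)/-0.0272) = exp(0.03012/-0.0272)
f = exp(-1.1072) = 0.3305

0.33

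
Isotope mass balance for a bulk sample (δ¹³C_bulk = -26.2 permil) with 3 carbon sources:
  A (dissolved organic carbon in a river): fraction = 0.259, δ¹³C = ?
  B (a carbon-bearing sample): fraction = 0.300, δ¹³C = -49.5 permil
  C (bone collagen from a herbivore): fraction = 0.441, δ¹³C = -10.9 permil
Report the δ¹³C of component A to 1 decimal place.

-25.3 permil

Isotope mass balance: δ_bulk = Σ fᵢ·δᵢ.
-26.2 = 0.259×δ_A + 0.300×(-49.5) + 0.441×(-10.9)
0.259·δ_A = -26.2 − (-19.657) = -6.543
δ_A = -6.543 / 0.259 = -25.26 permil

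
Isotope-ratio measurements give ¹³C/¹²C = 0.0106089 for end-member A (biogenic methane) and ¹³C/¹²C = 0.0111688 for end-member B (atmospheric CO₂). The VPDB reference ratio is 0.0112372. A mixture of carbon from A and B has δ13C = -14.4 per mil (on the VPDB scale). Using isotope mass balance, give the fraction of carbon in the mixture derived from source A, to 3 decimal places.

0.167

δ_A = (0.0106089/0.0112372 − 1)×1000 = (0.944087 − 1)×1000 = -55.913 per mil
δ_B = (0.0111688/0.0112372 − 1)×1000 = (0.993913 − 1)×1000 = -6.087 per mil
f_A = (δ_mix − δ_B)/(δ_A − δ_B) = (-14.4 − (-6.087))/(-55.913 − (-6.087))
f_A = -8.313 / -49.826 = 0.1668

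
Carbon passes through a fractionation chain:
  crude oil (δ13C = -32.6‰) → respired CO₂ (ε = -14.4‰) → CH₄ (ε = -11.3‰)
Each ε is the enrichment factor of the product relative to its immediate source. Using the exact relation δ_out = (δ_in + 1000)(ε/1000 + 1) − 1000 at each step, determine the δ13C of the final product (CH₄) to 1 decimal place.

-57.3‰

step 1: δ = (-32.60 + 1000)·(-14.4/1000 + 1) − 1000 = -46.53‰
step 2: δ = (-46.53 + 1000)·(-11.3/1000 + 1) − 1000 = -57.30‰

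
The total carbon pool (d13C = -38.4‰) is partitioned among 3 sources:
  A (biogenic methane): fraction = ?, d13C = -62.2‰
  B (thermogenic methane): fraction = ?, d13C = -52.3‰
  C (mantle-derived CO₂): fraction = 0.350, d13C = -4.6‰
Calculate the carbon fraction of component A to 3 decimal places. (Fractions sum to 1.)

Let f_A and f_B be the unknown fractions; fractions sum to 1 so f_A + f_B = 0.650.
Mass balance: Σ fᵢ·δᵢ = δ_bulk ⇒ f_A·(-62.2) + f_B·(-52.3) = -38.4 − (-1.610) = -36.790
Substitute f_B = 0.650 − f_A:
f_A·(-62.2 − -52.3) = -36.790 − 0.650×(-52.3) = -2.795
f_A = -2.795 / -9.9 = 0.2823

0.282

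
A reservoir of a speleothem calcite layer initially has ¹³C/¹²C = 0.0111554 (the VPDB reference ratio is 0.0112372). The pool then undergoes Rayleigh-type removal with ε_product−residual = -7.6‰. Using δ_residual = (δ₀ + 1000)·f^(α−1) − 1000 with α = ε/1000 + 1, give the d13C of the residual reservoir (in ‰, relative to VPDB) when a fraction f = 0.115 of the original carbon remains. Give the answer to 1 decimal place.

9.2‰

δ₀ = (0.0111554/0.0112372 − 1)×1000 = (0.992721 − 1)×1000 = -7.279‰
α − 1 = ε/1000 = -0.0076
f^(α−1) = 0.115^(-0.0076) = 1.016573
δ_res = (-7.279 + 1000) × 1.016573 − 1000 = 1009.173 − 1000 = 9.17‰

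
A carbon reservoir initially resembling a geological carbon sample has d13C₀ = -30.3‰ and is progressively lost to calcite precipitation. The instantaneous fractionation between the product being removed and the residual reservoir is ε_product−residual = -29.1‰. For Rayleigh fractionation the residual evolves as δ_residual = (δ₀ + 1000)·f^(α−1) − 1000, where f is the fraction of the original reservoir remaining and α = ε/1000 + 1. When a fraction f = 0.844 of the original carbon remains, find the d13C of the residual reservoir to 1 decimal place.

-25.5‰

Rayleigh residual: δ_res = (δ₀ + 1000)·f^(α−1) − 1000
α = ε/1000 + 1 = 0.97090, so α − 1 = -0.02910
f^(α−1) = 0.844^(-0.02910) = 1.004948
δ_res = (-30.3 + 1000) × 1.004948 − 1000 = 974.498 − 1000 = -25.50‰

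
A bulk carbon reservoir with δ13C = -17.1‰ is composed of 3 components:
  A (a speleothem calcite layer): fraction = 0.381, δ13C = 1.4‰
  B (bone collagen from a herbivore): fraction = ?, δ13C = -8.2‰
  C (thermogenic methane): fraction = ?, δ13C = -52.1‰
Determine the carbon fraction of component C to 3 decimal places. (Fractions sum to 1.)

Let f_C and f_B be the unknown fractions; fractions sum to 1 so f_C + f_B = 0.619.
Mass balance: Σ fᵢ·δᵢ = δ_bulk ⇒ f_C·(-52.1) + f_B·(-8.2) = -17.1 − (0.533) = -17.633
Substitute f_B = 0.619 − f_C:
f_C·(-52.1 − -8.2) = -17.633 − 0.619×(-8.2) = -12.558
f_C = -12.558 / -43.9 = 0.2861

0.286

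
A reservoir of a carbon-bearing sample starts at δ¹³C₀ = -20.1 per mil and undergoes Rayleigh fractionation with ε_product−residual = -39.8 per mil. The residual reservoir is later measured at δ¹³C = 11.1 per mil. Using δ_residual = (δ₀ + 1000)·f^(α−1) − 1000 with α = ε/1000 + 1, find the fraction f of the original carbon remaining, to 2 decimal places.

0.45

α − 1 = ε/1000 = -0.0398
(δ_res + 1000)/(δ₀ + 1000) = (11.1 + 1000)/(-20.1 + 1000) = 1011.1/979.9 = 1.031840
f = 1.031840^(1/-0.0398) = exp(ln(1.031840)/-0.0398) = exp(0.03134/-0.0398)
f = exp(-0.7875) = 0.4550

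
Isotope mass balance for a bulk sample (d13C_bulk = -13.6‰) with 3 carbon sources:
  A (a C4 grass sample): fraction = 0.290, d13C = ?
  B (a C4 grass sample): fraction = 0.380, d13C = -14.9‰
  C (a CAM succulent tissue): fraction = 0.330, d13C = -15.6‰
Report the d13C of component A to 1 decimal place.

Isotope mass balance: δ_bulk = Σ fᵢ·δᵢ.
-13.6 = 0.290×δ_A + 0.380×(-14.9) + 0.330×(-15.6)
0.290·δ_A = -13.6 − (-10.810) = -2.790
δ_A = -2.790 / 0.290 = -9.62‰

-9.6‰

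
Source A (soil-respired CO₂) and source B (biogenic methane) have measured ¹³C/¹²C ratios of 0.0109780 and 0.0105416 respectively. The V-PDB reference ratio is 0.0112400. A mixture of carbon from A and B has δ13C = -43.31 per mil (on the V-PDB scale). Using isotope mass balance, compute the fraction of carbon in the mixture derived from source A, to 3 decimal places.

δ_A = (0.0109780/0.0112400 − 1)×1000 = (0.976690 − 1)×1000 = -23.310 per mil
δ_B = (0.0105416/0.0112400 − 1)×1000 = (0.937865 − 1)×1000 = -62.135 per mil
f_A = (δ_mix − δ_B)/(δ_A − δ_B) = (-43.31 − (-62.135))/(-23.310 − (-62.135))
f_A = 18.825 / 38.826 = 0.4849

0.485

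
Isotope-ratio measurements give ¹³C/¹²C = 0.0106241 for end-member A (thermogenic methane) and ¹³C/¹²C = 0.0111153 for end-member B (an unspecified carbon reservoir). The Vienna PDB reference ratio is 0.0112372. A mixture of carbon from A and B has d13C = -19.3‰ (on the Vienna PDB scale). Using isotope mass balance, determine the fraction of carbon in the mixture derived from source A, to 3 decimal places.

0.193

δ_A = (0.0106241/0.0112372 − 1)×1000 = (0.945440 − 1)×1000 = -54.560‰
δ_B = (0.0111153/0.0112372 − 1)×1000 = (0.989152 − 1)×1000 = -10.848‰
f_A = (δ_mix − δ_B)/(δ_A − δ_B) = (-19.3 − (-10.848))/(-54.560 − (-10.848))
f_A = -8.452 / -43.712 = 0.1934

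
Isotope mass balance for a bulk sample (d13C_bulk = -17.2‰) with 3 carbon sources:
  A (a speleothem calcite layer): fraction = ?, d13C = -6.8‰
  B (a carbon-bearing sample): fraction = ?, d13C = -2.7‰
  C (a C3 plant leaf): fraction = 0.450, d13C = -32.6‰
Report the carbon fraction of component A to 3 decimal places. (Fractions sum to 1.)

Let f_A and f_B be the unknown fractions; fractions sum to 1 so f_A + f_B = 0.550.
Mass balance: Σ fᵢ·δᵢ = δ_bulk ⇒ f_A·(-6.8) + f_B·(-2.7) = -17.2 − (-14.670) = -2.530
Substitute f_B = 0.550 − f_A:
f_A·(-6.8 − -2.7) = -2.530 − 0.550×(-2.7) = -1.045
f_A = -1.045 / -4.1 = 0.2549

0.255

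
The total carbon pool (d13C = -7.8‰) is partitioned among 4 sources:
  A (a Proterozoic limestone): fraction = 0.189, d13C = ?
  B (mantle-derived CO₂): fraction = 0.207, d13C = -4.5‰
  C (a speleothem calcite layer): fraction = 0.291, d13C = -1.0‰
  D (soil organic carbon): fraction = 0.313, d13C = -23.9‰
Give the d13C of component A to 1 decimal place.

4.8‰

Isotope mass balance: δ_bulk = Σ fᵢ·δᵢ.
-7.8 = 0.189×δ_A + 0.207×(-4.5) + 0.291×(-1.0) + 0.313×(-23.9)
0.189·δ_A = -7.8 − (-8.703) = 0.903
δ_A = 0.903 / 0.189 = 4.78‰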